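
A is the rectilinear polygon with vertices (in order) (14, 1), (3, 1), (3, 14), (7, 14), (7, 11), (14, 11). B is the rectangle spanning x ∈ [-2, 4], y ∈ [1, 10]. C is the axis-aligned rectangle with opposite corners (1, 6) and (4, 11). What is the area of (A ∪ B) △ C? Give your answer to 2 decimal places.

156.00

|A ∪ B| = 167.
|(A ∪ B) ∩ C| = 13.
|(A ∪ B) △ C| = 167 + 15 − 26 = 156.00.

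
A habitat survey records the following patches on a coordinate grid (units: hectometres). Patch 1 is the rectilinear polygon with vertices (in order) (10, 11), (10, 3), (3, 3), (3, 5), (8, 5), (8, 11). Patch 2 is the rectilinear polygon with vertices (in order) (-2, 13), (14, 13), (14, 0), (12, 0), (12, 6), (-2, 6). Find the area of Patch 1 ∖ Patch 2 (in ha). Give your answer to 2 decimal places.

|Patch 1| = 26, |Patch 1∩Patch 2| = 10.
|Patch 1 ∖ Patch 2| = |Patch 1| − |Patch 1∩Patch 2| = 26 − 10 = 16.00.

16.00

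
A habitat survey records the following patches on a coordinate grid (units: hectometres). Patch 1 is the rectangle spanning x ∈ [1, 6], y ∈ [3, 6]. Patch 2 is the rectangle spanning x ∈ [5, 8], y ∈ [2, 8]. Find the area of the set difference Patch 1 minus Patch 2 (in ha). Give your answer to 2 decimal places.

|Patch 1∩Patch 2|: x∈[5,6], y∈[3,6] → 1·3 = 3.
|Patch 1| = 15.
|Patch 1 ∖ Patch 2| = |Patch 1| − |Patch 1∩Patch 2| = 15 − 3 = 12.00.

12.00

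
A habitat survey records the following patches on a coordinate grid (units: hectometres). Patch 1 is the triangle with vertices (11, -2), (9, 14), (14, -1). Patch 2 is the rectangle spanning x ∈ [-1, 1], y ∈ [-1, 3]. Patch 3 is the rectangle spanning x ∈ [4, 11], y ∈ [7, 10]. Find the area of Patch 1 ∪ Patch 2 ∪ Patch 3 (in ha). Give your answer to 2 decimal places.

50.73

By inclusion–exclusion:
Individual areas: |Patch 1| = 25, |Patch 2| = 8, |Patch 3| = 21.
|Patch 1∩Patch 2| = 0.
|Patch 1∩Patch 3| = 3.2708.
|Patch 2∩Patch 3| = 0 (no overlap).
|Patch 1∩Patch 2∩Patch 3| = 0.
|Patch 1 ∪ Patch 2 ∪ Patch 3| = 54 − 3.2708 + 0 = 50.73.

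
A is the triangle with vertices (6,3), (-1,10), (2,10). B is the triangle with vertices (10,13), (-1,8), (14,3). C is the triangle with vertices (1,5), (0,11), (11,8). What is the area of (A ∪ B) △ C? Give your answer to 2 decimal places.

50.55

|A ∪ B| = 70.4949.
|(A ∪ B) ∩ C| = 25.7236.
|(A ∪ B) △ C| = 70.4949 + 31.5 − 51.4472 = 50.55.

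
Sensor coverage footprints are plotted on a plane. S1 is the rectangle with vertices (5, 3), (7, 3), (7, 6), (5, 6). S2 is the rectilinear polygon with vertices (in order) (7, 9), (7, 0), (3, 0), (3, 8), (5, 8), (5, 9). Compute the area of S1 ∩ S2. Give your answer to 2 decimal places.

The intersection is the polygon with vertices (7,3), (5,3), (5,6), (7,6).
By the shoelace formula its area is 6.00.

6.00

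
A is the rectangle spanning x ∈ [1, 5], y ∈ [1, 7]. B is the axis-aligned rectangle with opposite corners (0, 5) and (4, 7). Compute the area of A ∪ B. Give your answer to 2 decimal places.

26.00

By inclusion–exclusion:
Individual areas: |A| = 24, |B| = 8.
|A∩B|: x∈[1,4], y∈[5,7] → 3·2 = 6.
|A ∪ B| = 32 − 6 = 26.00.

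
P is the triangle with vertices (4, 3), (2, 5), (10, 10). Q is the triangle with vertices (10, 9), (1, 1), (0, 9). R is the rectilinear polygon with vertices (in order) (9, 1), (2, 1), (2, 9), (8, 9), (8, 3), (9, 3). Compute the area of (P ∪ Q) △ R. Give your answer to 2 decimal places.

|P ∪ Q| = 41.2891.
|(P ∪ Q) ∩ R| = 27.5843.
|(P ∪ Q) △ R| = 41.2891 + 50 − 55.1686 = 36.12.

36.12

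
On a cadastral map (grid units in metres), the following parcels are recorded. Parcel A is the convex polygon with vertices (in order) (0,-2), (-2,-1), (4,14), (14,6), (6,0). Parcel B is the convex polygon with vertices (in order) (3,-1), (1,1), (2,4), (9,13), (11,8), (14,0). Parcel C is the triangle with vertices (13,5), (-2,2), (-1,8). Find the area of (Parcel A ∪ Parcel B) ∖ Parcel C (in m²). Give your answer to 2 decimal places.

|Parcel A ∪ Parcel B| = 151.5363.
|(Parcel A ∪ Parcel B) ∩ Parcel C| = 32.8992.
|(Parcel A ∪ Parcel B) ∖ Parcel C| = 151.5363 − 32.8992 = 118.64.

118.64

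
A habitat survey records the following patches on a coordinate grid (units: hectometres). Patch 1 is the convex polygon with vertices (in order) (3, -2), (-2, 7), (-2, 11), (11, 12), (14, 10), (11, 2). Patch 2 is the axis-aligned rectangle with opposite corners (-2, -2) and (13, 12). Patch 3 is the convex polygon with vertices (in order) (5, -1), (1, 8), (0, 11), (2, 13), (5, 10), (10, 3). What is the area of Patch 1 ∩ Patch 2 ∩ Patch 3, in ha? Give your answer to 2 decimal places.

The intersection is the polygon with vertices (3.571,11.429), (5,10), (10,3), (5,-1), (1,8), (0,11), (0.167,11.167).
By the shoelace formula its area is 59.62.

59.62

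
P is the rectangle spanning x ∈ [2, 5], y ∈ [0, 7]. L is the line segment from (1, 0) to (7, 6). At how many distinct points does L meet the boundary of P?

The segment meets the boundary at (5,4), (2,1).

2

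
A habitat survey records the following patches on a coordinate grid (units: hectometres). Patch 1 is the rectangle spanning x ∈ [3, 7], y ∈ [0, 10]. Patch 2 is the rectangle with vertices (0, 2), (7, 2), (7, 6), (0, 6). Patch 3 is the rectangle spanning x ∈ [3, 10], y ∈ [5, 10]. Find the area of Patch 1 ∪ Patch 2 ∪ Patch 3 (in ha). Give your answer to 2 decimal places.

By inclusion–exclusion:
Individual areas: |Patch 1| = 40, |Patch 2| = 28, |Patch 3| = 35.
|Patch 1∩Patch 2|: x∈[3,7], y∈[2,6] → 4·4 = 16.
|Patch 1∩Patch 3|: x∈[3,7], y∈[5,10] → 4·5 = 20.
|Patch 2∩Patch 3|: x∈[3,7], y∈[5,6] → 4·1 = 4.
|Patch 1∩Patch 2∩Patch 3| = 4.
|Patch 1 ∪ Patch 2 ∪ Patch 3| = 103 − 40 + 4 = 67.00.

67.00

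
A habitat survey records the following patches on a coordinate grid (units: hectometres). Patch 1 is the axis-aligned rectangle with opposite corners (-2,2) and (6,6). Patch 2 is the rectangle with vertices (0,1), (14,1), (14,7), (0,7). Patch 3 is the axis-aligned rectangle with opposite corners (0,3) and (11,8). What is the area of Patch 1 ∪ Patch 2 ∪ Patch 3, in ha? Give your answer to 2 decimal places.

103.00

By inclusion–exclusion:
Individual areas: |Patch 1| = 32, |Patch 2| = 84, |Patch 3| = 55.
|Patch 1∩Patch 2|: x∈[0,6], y∈[2,6] → 6·4 = 24.
|Patch 1∩Patch 3|: x∈[0,6], y∈[3,6] → 6·3 = 18.
|Patch 2∩Patch 3|: x∈[0,11], y∈[3,7] → 11·4 = 44.
|Patch 1∩Patch 2∩Patch 3| = 18.
|Patch 1 ∪ Patch 2 ∪ Patch 3| = 171 − 86 + 18 = 103.00.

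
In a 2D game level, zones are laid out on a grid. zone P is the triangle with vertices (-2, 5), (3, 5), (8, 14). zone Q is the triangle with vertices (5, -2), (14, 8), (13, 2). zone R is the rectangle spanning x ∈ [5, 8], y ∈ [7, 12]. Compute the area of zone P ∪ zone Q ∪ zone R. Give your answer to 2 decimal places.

56.56

By inclusion–exclusion:
Individual areas: |zone P| = 22.5, |zone Q| = 22, |zone R| = 15.
|zone P∩zone Q| = 0.
|zone P∩zone R| = 2.9389.
|zone Q∩zone R| = 0.
|zone P∩zone Q∩zone R| = 0.
|zone P ∪ zone Q ∪ zone R| = 59.5 − 2.9389 + 0 = 56.56.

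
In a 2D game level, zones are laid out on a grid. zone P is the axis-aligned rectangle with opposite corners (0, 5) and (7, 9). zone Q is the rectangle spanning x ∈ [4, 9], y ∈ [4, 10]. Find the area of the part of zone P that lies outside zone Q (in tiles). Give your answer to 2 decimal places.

16.00

|zone P∩zone Q|: x∈[4,7], y∈[5,9] → 3·4 = 12.
|zone P| = 28.
|zone P ∖ zone Q| = |zone P| − |zone P∩zone Q| = 28 − 12 = 16.00.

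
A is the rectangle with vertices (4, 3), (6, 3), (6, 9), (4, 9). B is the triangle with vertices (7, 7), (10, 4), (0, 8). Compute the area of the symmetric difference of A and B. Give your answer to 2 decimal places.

15.86

|A| = 12, |B| = 9, |A∩B| = 2.5714.
|A △ B| = |A| + |B| − 2·|A∩B| = 12 + 9 − 5.1429 = 15.86.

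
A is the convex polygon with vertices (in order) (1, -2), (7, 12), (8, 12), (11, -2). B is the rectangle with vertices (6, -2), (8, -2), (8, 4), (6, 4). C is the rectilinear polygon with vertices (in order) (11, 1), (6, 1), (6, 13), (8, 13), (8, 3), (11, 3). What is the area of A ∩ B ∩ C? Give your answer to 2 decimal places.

The intersection is the polygon with vertices (6,4), (8,4), (8,3), (8,1), (6,1).
By the shoelace formula its area is 6.00.

6.00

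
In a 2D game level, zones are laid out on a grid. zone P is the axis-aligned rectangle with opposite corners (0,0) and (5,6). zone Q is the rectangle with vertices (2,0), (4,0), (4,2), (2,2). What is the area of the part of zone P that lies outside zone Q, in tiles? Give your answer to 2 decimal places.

|zone P∩zone Q|: x∈[2,4], y∈[0,2] → 2·2 = 4.
|zone P| = 30.
|zone P ∖ zone Q| = |zone P| − |zone P∩zone Q| = 30 − 4 = 26.00.

26.00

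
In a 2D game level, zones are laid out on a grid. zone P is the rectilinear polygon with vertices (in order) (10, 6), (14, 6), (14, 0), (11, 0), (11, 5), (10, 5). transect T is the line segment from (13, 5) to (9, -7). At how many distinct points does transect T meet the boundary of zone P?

1

The segment meets the boundary at (11.333,0).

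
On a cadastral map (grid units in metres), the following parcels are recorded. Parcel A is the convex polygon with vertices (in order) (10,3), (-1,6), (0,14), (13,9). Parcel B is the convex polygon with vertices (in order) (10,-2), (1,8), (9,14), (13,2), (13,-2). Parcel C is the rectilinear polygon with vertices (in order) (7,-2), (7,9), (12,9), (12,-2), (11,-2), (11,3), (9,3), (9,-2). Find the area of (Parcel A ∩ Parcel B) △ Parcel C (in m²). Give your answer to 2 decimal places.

57.41

|Parcel A ∩ Parcel B| = 57.4193.
|(Parcel A ∩ Parcel B) ∩ Parcel C| = 22.5061.
|(Parcel A ∩ Parcel B) △ Parcel C| = 57.4193 + 45 − 45.0121 = 57.41.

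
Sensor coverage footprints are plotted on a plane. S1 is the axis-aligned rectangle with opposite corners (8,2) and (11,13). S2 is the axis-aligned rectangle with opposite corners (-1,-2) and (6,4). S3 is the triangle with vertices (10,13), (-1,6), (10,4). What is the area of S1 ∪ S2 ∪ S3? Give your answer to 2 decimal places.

108.14

By inclusion–exclusion:
Individual areas: |S1| = 33, |S2| = 42, |S3| = 49.5.
|S1∩S2| = 0 (no overlap).
|S1∩S3| = 16.3636.
|S2∩S3| = 0.
|S1∩S2∩S3| = 0.
|S1 ∪ S2 ∪ S3| = 124.5 − 16.3636 + 0 = 108.14.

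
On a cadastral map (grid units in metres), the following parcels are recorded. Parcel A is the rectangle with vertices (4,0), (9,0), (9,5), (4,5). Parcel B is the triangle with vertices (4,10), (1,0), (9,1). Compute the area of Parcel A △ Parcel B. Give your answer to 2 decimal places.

|Parcel A| = 25, |Parcel B| = 38.5, |Parcel A∩Parcel B| = 17.1181.
|Parcel A △ Parcel B| = |Parcel A| + |Parcel B| − 2·|Parcel A∩Parcel B| = 25 + 38.5 − 34.2361 = 29.26.

29.26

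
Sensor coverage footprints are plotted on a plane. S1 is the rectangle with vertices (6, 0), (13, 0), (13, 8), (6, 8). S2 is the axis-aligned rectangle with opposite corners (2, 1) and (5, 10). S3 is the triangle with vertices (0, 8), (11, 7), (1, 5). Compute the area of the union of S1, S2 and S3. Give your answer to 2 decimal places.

88.82

By inclusion–exclusion:
Individual areas: |S1| = 56, |S2| = 27, |S3| = 16.
|S1∩S2| = 0 (no overlap).
|S1∩S3| = 3.6364.
|S2∩S3| = 6.5455.
|S1∩S2∩S3| = 0.
|S1 ∪ S2 ∪ S3| = 99 − 10.1818 + 0 = 88.82.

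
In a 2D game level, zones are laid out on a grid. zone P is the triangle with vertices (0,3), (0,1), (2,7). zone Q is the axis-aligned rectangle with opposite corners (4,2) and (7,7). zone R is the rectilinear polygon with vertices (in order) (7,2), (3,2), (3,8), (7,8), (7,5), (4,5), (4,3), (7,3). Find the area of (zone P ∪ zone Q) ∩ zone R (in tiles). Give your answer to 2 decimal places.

|zone P ∪ zone Q| = 17.
|(zone P ∪ zone Q) ∩ zone R| = 9.00.

9.00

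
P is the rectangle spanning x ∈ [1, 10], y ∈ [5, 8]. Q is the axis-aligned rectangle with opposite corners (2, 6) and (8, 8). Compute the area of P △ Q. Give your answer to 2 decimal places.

15.00

|P∩Q|: x∈[2,8], y∈[6,8] → 6·2 = 12.
|P △ Q| = |P| + |Q| − 2·|P∩Q| = 27 + 12 − 24 = 15.00.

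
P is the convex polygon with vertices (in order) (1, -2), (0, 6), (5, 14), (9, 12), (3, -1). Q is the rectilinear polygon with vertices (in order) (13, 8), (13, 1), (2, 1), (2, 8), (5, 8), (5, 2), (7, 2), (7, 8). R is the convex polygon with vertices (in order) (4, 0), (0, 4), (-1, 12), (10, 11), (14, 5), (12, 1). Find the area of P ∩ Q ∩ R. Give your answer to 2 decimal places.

19.27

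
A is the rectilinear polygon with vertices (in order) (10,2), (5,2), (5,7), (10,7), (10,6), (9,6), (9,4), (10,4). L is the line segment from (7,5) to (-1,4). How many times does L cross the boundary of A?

The segment meets the boundary at (5,4.75).

1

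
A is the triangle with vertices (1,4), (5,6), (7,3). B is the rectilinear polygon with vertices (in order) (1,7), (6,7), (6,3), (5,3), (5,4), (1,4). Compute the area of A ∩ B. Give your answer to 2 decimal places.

6.00

The intersection is the polygon with vertices (5,6), (6,4.5), (6,3.167), (5,3.333), (5,4), (1,4).
By the shoelace formula its area is 6.00.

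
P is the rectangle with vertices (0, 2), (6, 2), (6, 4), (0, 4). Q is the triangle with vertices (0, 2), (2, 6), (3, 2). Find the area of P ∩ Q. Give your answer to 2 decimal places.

4.50

The intersection is the polygon with vertices (2.5,4), (3,2), (0,2), (1,4).
By the shoelace formula its area is 4.50.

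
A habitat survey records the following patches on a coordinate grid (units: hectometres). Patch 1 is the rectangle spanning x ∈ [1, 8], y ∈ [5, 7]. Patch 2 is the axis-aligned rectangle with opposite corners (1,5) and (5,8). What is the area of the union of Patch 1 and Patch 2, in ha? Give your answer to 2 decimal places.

18.00

By inclusion–exclusion:
Individual areas: |Patch 1| = 14, |Patch 2| = 12.
|Patch 1∩Patch 2|: x∈[1,5], y∈[5,7] → 4·2 = 8.
|Patch 1 ∪ Patch 2| = 26 − 8 = 18.00.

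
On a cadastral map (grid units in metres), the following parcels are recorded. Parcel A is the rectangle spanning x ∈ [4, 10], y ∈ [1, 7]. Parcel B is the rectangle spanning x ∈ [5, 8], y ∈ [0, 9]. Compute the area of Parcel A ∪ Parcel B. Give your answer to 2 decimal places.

45.00

By inclusion–exclusion:
Individual areas: |Parcel A| = 36, |Parcel B| = 27.
|Parcel A∩Parcel B|: x∈[5,8], y∈[1,7] → 3·6 = 18.
|Parcel A ∪ Parcel B| = 63 − 18 = 45.00.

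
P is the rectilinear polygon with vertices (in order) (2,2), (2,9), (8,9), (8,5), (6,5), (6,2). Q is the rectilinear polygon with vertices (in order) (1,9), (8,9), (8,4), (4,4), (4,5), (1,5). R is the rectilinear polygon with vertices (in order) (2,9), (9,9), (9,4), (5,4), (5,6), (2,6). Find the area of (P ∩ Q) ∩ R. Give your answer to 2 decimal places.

22.00

The region (P ∩ Q) ∩ R is the polygon with vertices (8,9), (8,5), (6,5), (6,4), (5,4), (5,6), (2,6), (2,9).
By the shoelace formula its area is 22.00.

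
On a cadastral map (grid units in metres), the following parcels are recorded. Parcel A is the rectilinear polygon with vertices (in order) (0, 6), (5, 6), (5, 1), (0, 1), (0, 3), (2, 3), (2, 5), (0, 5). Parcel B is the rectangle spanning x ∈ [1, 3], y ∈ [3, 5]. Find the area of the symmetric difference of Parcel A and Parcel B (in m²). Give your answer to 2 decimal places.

|Parcel A| = 21, |Parcel B| = 4, |Parcel A∩Parcel B| = 2.
|Parcel A △ Parcel B| = |Parcel A| + |Parcel B| − 2·|Parcel A∩Parcel B| = 21 + 4 − 4 = 21.00.

21.00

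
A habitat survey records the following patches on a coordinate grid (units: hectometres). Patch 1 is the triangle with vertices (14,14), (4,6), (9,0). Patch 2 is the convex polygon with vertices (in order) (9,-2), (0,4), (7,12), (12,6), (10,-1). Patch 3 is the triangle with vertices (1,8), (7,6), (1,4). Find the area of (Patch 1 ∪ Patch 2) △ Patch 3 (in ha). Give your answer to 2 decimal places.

95.55

|Patch 1 ∪ Patch 2| = 102.02.
|(Patch 1 ∪ Patch 2) ∩ Patch 3| = 9.235.
|(Patch 1 ∪ Patch 2) △ Patch 3| = 102.02 + 12 − 18.47 = 95.55.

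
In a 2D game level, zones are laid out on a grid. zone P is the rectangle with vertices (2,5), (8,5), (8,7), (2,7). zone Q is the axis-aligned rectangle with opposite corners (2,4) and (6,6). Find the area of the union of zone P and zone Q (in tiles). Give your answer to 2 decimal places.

By inclusion–exclusion:
Individual areas: |zone P| = 12, |zone Q| = 8.
|zone P∩zone Q|: x∈[2,6], y∈[5,6] → 4·1 = 4.
|zone P ∪ zone Q| = 20 − 4 = 16.00.

16.00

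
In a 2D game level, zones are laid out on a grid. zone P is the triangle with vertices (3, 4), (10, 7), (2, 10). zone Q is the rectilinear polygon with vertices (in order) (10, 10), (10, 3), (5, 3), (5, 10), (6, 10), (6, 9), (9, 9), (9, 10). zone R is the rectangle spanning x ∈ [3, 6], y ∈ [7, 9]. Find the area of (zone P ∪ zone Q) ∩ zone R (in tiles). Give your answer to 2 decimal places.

The region (zone P ∪ zone Q) ∩ zone R is the polygon with vertices (5,8.875), (5,9), (6,9), (6,7), (3,7), (3,9), (4.667,9).
By the shoelace formula its area is 5.98.

5.98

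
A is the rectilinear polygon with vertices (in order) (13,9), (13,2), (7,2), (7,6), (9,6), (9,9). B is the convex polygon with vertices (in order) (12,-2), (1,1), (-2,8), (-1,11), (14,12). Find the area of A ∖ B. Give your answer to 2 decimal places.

0.64

|A| = 36, |A∩B| = 35.3571.
|A ∖ B| = |A| − |A∩B| = 36 − 35.3571 = 0.64.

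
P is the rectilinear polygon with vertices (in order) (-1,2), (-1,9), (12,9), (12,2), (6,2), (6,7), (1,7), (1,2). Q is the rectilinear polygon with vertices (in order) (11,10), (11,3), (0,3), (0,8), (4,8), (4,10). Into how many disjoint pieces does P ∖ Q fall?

P ∖ Q splits into 2 disjoint pieces (area 12, area 12).

2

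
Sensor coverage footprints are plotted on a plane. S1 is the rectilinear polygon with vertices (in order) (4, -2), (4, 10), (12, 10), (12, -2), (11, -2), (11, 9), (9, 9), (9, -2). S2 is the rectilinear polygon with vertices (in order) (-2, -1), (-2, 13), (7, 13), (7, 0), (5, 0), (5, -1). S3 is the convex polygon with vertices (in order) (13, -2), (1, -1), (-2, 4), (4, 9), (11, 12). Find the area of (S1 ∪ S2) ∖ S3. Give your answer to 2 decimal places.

|S1 ∪ S2| = 167.
|(S1 ∪ S2) ∩ S3| = 105.8095.
|(S1 ∪ S2) ∖ S3| = 167 − 105.8095 = 61.19.

61.19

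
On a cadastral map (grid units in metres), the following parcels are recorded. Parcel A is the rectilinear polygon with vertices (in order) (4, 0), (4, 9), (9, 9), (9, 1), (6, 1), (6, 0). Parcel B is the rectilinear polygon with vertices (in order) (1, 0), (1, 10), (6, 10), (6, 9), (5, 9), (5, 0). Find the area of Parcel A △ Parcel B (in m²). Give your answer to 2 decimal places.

|Parcel A| = 42, |Parcel B| = 41, |Parcel A∩Parcel B| = 9.
|Parcel A △ Parcel B| = |Parcel A| + |Parcel B| − 2·|Parcel A∩Parcel B| = 42 + 41 − 18 = 65.00.

65.00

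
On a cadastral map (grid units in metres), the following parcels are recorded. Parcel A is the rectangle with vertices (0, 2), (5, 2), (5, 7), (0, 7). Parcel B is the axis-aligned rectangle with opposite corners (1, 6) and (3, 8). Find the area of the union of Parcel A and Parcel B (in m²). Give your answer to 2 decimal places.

27.00

By inclusion–exclusion:
Individual areas: |Parcel A| = 25, |Parcel B| = 4.
|Parcel A∩Parcel B|: x∈[1,3], y∈[6,7] → 2·1 = 2.
|Parcel A ∪ Parcel B| = 29 − 2 = 27.00.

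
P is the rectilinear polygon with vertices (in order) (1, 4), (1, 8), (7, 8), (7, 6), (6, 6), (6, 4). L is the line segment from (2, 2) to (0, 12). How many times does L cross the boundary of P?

2

The segment meets the boundary at (1.6,4), (1,7).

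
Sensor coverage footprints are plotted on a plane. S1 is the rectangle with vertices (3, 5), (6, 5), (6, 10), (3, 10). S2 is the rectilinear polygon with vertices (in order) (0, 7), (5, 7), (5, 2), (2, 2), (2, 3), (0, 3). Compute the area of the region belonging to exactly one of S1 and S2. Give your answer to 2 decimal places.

30.00

|S1| = 15, |S2| = 23, |S1∩S2| = 4.
|S1 △ S2| = |S1| + |S2| − 2·|S1∩S2| = 15 + 23 − 8 = 30.00.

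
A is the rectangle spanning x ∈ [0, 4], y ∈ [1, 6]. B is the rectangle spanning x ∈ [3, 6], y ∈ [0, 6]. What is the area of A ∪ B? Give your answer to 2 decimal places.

33.00

By inclusion–exclusion:
Individual areas: |A| = 20, |B| = 18.
|A∩B|: x∈[3,4], y∈[1,6] → 1·5 = 5.
|A ∪ B| = 38 − 5 = 33.00.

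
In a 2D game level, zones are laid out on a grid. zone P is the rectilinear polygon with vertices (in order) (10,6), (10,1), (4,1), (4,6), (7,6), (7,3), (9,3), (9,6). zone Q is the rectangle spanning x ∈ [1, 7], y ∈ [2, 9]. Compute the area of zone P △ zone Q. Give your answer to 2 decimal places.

42.00

|zone P| = 24, |zone Q| = 42, |zone P∩zone Q| = 12.
|zone P △ zone Q| = |zone P| + |zone Q| − 2·|zone P∩zone Q| = 24 + 42 − 24 = 42.00.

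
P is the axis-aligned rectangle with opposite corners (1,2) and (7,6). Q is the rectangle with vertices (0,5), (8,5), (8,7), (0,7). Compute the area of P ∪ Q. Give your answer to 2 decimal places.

34.00

By inclusion–exclusion:
Individual areas: |P| = 24, |Q| = 16.
|P∩Q|: x∈[1,7], y∈[5,6] → 6·1 = 6.
|P ∪ Q| = 40 − 6 = 34.00.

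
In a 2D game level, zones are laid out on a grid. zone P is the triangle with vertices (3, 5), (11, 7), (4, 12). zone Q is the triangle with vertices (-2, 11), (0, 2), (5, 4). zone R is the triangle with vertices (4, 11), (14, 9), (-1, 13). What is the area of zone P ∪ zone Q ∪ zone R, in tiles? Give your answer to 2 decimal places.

55.25

By inclusion–exclusion:
Individual areas: |zone P| = 27, |zone Q| = 24.5, |zone R| = 5.
|zone P∩zone Q| = 0.3375.
|zone P∩zone R| = 0.908.
|zone Q∩zone R| = 0.
|zone P∩zone Q∩zone R| = 0.
|zone P ∪ zone Q ∪ zone R| = 56.5 − 1.2455 + 0 = 55.25.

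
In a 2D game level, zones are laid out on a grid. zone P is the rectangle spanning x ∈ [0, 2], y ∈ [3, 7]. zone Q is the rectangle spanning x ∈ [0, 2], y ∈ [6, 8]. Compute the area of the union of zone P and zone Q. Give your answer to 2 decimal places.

By inclusion–exclusion:
Individual areas: |zone P| = 8, |zone Q| = 4.
|zone P∩zone Q|: x∈[0,2], y∈[6,7] → 2·1 = 2.
|zone P ∪ zone Q| = 12 − 2 = 10.00.

10.00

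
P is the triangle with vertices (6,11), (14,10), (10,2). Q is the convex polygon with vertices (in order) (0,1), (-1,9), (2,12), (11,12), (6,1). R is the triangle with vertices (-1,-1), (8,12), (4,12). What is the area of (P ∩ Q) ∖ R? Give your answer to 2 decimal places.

9.62

|P ∩ Q| = 10.2694.
|(P ∩ Q) ∩ R| = 0.6538.
|(P ∩ Q) ∖ R| = 10.2694 − 0.6538 = 9.62.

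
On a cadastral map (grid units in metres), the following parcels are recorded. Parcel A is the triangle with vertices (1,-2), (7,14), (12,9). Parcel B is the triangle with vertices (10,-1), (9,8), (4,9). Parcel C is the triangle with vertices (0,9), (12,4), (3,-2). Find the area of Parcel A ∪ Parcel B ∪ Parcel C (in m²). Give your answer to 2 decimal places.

By inclusion–exclusion:
Individual areas: |Parcel A| = 55, |Parcel B| = 22, |Parcel C| = 58.5.
|Parcel A∩Parcel B| = 12.6687.
|Parcel A∩Parcel C| = 19.8523.
|Parcel B∩Parcel C| = 9.4434.
|Parcel A∩Parcel B∩Parcel C| = 3.268.
|Parcel A ∪ Parcel B ∪ Parcel C| = 135.5 − 41.9643 + 3.268 = 96.80.

96.80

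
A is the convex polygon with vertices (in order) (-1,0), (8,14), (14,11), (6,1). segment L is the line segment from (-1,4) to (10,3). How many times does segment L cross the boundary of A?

2

The segment meets the boundary at (1.429,3.779), (7.763,3.203).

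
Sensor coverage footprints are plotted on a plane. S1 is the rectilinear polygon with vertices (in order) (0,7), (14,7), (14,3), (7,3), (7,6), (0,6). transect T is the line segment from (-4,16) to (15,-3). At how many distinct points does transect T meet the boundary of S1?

4

The segment meets the boundary at (7,5), (9,3), (6,6), (5,7).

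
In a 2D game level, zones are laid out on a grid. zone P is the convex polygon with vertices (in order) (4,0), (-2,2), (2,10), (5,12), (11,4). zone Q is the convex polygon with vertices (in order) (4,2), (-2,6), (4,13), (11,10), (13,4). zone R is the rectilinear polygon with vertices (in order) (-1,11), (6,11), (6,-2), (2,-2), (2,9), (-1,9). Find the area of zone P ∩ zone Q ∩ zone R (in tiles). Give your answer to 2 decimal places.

33.68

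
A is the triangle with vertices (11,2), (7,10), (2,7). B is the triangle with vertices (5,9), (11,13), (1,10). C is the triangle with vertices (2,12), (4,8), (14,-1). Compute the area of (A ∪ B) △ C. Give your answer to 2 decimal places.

30.87

|A ∪ B| = 37.
|(A ∪ B) ∩ C| = 8.567.
|(A ∪ B) △ C| = 37 + 11 − 17.1339 = 30.87.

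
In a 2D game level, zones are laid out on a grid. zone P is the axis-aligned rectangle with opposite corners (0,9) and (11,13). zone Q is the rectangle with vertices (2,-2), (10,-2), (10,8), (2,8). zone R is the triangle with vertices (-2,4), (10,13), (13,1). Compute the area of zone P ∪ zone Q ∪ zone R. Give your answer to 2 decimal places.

152.70

By inclusion–exclusion:
Individual areas: |zone P| = 44, |zone Q| = 80, |zone R| = 85.5.
|zone P∩zone Q| = 0 (no overlap).
|zone P∩zone R| = 12.6667.
|zone Q∩zone R| = 44.1333.
|zone P∩zone Q∩zone R| = 0.
|zone P ∪ zone Q ∪ zone R| = 209.5 − 56.8 + 0 = 152.70.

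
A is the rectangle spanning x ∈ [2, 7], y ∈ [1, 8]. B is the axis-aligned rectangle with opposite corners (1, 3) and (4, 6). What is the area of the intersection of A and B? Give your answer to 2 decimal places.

6.00

|A∩B|: x∈[2,4], y∈[3,6] → 2·3 = 6.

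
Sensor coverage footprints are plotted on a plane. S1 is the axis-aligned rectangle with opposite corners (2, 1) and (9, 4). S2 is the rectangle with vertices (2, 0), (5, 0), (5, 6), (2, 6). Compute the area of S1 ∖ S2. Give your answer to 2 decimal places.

|S1∩S2|: x∈[2,5], y∈[1,4] → 3·3 = 9.
|S1| = 21.
|S1 ∖ S2| = |S1| − |S1∩S2| = 21 − 9 = 12.00.

12.00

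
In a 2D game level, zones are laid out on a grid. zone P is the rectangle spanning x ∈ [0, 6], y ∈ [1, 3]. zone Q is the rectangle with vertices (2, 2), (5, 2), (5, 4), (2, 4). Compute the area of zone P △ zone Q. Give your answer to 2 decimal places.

12.00

|zone P∩zone Q|: x∈[2,5], y∈[2,3] → 3·1 = 3.
|zone P △ zone Q| = |zone P| + |zone Q| − 2·|zone P∩zone Q| = 12 + 6 − 6 = 12.00.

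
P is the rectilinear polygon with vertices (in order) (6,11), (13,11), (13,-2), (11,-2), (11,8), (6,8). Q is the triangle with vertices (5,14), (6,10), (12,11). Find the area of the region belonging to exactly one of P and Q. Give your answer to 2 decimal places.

|P| = 41, |Q| = 12.5, |P∩Q| = 3.
|P △ Q| = |P| + |Q| − 2·|P∩Q| = 41 + 12.5 − 6 = 47.50.

47.50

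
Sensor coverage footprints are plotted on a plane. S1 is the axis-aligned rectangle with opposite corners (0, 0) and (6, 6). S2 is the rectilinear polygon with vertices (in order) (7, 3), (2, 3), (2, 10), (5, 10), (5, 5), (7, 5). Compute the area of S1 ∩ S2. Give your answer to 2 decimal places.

11.00

The intersection is the polygon with vertices (6,3), (2,3), (2,6), (5,6), (5,5), (6,5).
By the shoelace formula its area is 11.00.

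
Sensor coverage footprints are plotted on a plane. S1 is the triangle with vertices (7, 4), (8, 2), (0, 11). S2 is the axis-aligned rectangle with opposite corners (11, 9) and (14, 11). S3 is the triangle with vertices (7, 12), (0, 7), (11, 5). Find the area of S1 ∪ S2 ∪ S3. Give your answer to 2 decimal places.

43.02

By inclusion–exclusion:
Individual areas: |S1| = 3.5, |S2| = 6, |S3| = 34.5.
|S1∩S2| = 0.
|S1∩S3| = 0.9787.
|S2∩S3| = 0.
|S1∩S2∩S3| = 0.
|S1 ∪ S2 ∪ S3| = 44 − 0.9787 + 0 = 43.02.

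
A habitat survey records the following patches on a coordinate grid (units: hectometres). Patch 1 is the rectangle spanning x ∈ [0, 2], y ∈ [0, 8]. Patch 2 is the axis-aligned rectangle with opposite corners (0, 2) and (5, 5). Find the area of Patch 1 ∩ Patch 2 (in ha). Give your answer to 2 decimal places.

|Patch 1∩Patch 2|: x∈[0,2], y∈[2,5] → 2·3 = 6.

6.00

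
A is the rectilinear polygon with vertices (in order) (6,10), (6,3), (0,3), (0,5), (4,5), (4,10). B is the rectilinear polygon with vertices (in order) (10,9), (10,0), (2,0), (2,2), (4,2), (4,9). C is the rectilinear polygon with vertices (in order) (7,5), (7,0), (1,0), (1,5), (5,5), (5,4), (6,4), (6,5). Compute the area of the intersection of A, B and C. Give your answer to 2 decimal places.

3.00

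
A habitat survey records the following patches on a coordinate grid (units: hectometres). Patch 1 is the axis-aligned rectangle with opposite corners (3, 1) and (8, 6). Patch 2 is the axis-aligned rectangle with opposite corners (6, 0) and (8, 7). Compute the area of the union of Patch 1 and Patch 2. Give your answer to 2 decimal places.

29.00

By inclusion–exclusion:
Individual areas: |Patch 1| = 25, |Patch 2| = 14.
|Patch 1∩Patch 2|: x∈[6,8], y∈[1,6] → 2·5 = 10.
|Patch 1 ∪ Patch 2| = 39 − 10 = 29.00.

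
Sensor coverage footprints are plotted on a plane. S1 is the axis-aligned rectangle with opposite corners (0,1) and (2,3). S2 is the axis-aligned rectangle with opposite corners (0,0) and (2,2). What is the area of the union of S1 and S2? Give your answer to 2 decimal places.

6.00

By inclusion–exclusion:
Individual areas: |S1| = 4, |S2| = 4.
|S1∩S2|: x∈[0,2], y∈[1,2] → 2·1 = 2.
|S1 ∪ S2| = 8 − 2 = 6.00.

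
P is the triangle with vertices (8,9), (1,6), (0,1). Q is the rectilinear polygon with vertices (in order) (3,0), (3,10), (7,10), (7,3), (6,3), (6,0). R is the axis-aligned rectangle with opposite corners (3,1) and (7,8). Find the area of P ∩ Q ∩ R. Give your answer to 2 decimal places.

6.48

The intersection is the polygon with vertices (3,4), (3,6.857), (5.667,8), (7,8).
By the shoelace formula its area is 6.48.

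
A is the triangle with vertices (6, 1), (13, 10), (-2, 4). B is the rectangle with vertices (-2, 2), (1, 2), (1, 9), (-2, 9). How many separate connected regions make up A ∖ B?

1

A ∖ B is a single connected region.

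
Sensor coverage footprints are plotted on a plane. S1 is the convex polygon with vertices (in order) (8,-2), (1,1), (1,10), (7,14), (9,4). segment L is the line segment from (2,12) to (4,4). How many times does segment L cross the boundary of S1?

The segment meets the boundary at (2.286,10.857).

1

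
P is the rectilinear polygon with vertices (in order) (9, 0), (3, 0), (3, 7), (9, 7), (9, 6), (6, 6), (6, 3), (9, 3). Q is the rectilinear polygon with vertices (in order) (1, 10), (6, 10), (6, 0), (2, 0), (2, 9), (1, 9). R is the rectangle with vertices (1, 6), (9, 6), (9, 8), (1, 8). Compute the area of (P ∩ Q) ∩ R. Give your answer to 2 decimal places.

The region (P ∩ Q) ∩ R is the polygon with vertices (3,7), (6,7), (6,6), (3,6).
By the shoelace formula its area is 3.00.

3.00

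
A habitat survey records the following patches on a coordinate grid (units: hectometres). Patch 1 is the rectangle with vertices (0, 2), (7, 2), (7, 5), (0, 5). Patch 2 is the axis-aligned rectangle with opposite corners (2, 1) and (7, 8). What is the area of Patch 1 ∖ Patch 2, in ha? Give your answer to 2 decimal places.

6.00

|Patch 1∩Patch 2|: x∈[2,7], y∈[2,5] → 5·3 = 15.
|Patch 1| = 21.
|Patch 1 ∖ Patch 2| = |Patch 1| − |Patch 1∩Patch 2| = 21 − 15 = 6.00.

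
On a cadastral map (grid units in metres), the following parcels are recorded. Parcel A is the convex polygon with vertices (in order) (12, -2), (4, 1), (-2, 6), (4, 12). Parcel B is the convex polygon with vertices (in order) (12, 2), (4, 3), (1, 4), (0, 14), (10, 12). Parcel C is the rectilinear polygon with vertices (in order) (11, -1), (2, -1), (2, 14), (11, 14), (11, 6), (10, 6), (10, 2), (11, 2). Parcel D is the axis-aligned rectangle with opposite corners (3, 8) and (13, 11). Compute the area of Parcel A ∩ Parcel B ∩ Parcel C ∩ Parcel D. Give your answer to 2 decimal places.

The intersection is the polygon with vertices (6.286,8), (3,8), (3,11), (4.571,11).
By the shoelace formula its area is 7.29.

7.29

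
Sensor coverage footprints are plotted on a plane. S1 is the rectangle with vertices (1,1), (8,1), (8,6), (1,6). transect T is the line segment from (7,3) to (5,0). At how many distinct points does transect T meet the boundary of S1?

The segment meets the boundary at (5.667,1).

1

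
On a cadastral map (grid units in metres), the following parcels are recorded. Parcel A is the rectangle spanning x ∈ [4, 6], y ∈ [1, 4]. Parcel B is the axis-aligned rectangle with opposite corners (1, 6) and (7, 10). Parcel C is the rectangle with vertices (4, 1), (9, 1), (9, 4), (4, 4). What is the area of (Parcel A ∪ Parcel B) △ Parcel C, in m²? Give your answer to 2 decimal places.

|Parcel A ∪ Parcel B| = 30.
|(Parcel A ∪ Parcel B) ∩ Parcel C| = 6.
|(Parcel A ∪ Parcel B) △ Parcel C| = 30 + 15 − 12 = 33.00.

33.00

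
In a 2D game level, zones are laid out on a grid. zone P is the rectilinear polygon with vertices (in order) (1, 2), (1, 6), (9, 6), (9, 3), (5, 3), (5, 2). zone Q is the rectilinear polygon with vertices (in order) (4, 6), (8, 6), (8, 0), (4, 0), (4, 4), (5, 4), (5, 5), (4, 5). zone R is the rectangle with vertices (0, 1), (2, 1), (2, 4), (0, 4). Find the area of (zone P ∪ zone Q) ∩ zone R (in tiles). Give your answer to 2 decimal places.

2.00

The region (zone P ∪ zone Q) ∩ zone R is the polygon with vertices (1,2), (1,4), (2,4), (2,2).
By the shoelace formula its area is 2.00.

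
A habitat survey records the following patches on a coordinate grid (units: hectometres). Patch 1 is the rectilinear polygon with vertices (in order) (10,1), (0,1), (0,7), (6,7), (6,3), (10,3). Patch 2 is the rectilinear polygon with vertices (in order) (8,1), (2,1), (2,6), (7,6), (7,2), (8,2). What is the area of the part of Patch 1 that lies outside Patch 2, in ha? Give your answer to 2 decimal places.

|Patch 1| = 44, |Patch 1∩Patch 2| = 23.
|Patch 1 ∖ Patch 2| = |Patch 1| − |Patch 1∩Patch 2| = 44 − 23 = 21.00.

21.00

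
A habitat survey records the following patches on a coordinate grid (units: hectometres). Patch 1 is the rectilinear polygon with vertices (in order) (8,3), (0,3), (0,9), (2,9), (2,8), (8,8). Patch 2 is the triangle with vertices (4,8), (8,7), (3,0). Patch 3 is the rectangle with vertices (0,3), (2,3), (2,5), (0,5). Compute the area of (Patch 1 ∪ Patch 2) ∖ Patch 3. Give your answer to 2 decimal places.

40.65

|Patch 1 ∪ Patch 2| = 44.6518.
|(Patch 1 ∪ Patch 2) ∩ Patch 3| = 4.
|(Patch 1 ∪ Patch 2) ∖ Patch 3| = 44.6518 − 4 = 40.65.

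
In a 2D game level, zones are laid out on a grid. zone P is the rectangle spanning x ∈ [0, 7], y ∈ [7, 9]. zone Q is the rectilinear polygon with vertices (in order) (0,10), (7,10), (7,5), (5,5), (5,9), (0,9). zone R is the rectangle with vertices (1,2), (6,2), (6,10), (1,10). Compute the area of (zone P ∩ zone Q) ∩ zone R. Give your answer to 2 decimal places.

|zone P ∩ zone Q| = 4.
|(zone P ∩ zone Q) ∩ zone R| = 2.00.

2.00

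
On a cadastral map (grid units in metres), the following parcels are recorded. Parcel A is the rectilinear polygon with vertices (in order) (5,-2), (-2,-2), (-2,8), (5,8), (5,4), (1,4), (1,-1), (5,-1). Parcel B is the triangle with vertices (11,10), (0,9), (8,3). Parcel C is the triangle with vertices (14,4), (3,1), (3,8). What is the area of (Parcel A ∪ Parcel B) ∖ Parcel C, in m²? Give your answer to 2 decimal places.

65.00

|Parcel A ∪ Parcel B| = 81.9583.
|(Parcel A ∪ Parcel B) ∩ Parcel C| = 16.9565.
|(Parcel A ∪ Parcel B) ∖ Parcel C| = 81.9583 − 16.9565 = 65.00.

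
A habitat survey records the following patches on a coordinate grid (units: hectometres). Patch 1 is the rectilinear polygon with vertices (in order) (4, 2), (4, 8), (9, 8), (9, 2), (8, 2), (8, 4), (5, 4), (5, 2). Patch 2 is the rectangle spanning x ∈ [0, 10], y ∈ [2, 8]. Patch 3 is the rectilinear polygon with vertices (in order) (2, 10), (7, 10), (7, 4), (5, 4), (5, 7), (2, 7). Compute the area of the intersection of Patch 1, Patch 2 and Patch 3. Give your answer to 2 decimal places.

9.00

The intersection is the polygon with vertices (7,8), (7,4), (5,4), (5,7), (4,7), (4,8).
By the shoelace formula its area is 9.00.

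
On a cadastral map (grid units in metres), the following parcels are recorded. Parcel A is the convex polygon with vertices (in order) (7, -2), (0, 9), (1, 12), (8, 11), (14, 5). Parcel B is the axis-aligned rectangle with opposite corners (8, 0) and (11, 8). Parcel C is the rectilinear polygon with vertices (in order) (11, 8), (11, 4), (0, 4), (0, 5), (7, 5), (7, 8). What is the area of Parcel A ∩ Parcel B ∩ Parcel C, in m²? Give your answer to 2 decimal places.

12.00

The intersection is the polygon with vertices (8,8), (11,8), (11,4), (8,4).
By the shoelace formula its area is 12.00.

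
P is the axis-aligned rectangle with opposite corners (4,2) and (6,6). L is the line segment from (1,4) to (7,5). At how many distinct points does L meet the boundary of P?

2

The segment meets the boundary at (6,4.833), (4,4.5).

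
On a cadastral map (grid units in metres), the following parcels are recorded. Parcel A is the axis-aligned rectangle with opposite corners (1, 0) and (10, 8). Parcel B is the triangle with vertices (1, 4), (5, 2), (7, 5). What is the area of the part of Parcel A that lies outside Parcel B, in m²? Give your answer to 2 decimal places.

64.00

|Parcel A| = 72, |Parcel A∩Parcel B| = 8.
|Parcel A ∖ Parcel B| = |Parcel A| − |Parcel A∩Parcel B| = 72 − 8 = 64.00.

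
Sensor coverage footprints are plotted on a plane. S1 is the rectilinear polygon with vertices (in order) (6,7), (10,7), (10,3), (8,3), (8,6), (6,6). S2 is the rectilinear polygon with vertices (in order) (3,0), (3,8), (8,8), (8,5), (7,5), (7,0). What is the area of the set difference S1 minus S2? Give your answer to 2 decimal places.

|S1| = 10, |S1∩S2| = 2.
|S1 ∖ S2| = |S1| − |S1∩S2| = 10 − 2 = 8.00.

8.00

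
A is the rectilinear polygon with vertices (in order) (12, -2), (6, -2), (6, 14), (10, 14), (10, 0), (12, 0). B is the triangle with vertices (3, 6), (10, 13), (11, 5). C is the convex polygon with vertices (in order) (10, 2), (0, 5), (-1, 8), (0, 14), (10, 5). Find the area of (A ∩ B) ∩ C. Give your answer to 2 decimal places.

The region (A ∩ B) ∩ C is the polygon with vertices (6,5.625), (6,8.6), (9.839,5.145).
By the shoelace formula its area is 5.71.

5.71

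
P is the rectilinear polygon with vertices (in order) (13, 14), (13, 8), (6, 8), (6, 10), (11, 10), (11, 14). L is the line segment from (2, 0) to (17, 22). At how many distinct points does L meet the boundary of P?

The segment meets the boundary at (11,13.2), (11.545,14), (8.818,10), (7.455,8).

4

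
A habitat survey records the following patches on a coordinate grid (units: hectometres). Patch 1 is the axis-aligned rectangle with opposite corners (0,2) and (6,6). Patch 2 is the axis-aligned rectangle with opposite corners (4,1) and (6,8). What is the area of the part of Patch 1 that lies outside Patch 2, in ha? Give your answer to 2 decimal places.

|Patch 1∩Patch 2|: x∈[4,6], y∈[2,6] → 2·4 = 8.
|Patch 1| = 24.
|Patch 1 ∖ Patch 2| = |Patch 1| − |Patch 1∩Patch 2| = 24 − 8 = 16.00.

16.00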